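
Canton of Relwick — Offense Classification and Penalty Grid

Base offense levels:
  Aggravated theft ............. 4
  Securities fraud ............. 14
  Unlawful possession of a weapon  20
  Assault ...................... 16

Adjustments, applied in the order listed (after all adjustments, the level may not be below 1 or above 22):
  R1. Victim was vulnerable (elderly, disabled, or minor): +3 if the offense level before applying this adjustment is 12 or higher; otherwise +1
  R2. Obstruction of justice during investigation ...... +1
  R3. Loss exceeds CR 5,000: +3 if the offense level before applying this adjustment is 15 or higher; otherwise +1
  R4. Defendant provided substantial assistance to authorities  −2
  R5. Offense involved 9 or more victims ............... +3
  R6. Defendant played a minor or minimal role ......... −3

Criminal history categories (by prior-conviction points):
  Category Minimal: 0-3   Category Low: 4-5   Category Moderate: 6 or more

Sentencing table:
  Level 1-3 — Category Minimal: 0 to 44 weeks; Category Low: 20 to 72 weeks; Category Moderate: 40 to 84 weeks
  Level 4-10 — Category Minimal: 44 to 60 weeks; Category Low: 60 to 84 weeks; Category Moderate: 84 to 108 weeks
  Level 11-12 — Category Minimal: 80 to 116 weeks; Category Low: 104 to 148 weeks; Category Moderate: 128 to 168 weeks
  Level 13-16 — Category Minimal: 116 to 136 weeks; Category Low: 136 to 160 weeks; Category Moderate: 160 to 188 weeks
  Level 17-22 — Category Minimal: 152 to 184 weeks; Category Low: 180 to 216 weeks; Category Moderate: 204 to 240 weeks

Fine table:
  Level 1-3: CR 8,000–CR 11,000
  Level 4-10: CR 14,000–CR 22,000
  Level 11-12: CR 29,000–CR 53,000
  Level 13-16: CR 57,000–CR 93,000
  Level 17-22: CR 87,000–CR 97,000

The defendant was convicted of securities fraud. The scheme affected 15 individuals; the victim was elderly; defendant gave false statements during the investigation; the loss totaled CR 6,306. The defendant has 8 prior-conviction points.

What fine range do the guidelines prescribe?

Base offense level for securities fraud: 14.
R1 applies (level before this adjustment is 14 ≥ 12, so +3): 14 + 3 = 17.
R2 applies: 17 + 1 = 18.
R3 applies (level before this adjustment is 18 ≥ 15, so +3): 18 + 3 = 21.
R4 does not apply.
R5 applies: 21 + 3 = 24.
R6 does not apply.
Level 24 exceeds the maximum of 22; capped at 22.
Final offense level: 22.
Level 22 falls in the 17-22 band.
Fine table: Level 17-22 → CR 87,000–CR 97,000.

CR 87,000–CR 97,000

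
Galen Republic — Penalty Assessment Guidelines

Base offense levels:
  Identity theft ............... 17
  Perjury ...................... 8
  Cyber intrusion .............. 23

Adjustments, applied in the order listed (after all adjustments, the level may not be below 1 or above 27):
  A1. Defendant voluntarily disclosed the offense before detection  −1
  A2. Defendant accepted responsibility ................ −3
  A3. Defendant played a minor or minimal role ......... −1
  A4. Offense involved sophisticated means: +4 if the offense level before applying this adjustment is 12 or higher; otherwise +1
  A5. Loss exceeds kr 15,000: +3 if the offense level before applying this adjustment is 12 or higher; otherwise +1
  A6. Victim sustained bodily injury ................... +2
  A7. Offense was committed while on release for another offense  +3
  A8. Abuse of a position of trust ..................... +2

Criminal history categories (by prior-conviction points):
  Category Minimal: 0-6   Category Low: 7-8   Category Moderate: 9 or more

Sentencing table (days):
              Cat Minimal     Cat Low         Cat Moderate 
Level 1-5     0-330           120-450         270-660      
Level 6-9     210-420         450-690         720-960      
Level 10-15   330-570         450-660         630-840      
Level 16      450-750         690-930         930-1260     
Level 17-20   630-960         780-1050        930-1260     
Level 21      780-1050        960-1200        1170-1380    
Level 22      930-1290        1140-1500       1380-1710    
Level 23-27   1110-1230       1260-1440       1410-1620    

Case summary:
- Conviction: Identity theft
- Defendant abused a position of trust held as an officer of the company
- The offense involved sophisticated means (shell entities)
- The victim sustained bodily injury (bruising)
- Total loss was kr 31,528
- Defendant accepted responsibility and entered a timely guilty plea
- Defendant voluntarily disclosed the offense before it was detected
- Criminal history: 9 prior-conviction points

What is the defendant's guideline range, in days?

Base offense level for identity theft: 17.
A1 applies: 17 − 1 = 16.
A2 applies: 16 − 3 = 13.
A3 does not apply.
A4 applies (level before this adjustment is 13 ≥ 12, so +4): 13 + 4 = 17.
A5 applies (level before this adjustment is 17 ≥ 12, so +3): 17 + 3 = 20.
A6 applies: 20 + 2 = 22.
A7 does not apply.
A8 applies: 22 + 2 = 24.
Final offense level: 24.
Criminal history: 9 prior points → Category Moderate (9+).
Level 24 falls in the 23-27 band.
Grid: Level 23-27 × Category Moderate = 1410-1620 days.

1410-1620 days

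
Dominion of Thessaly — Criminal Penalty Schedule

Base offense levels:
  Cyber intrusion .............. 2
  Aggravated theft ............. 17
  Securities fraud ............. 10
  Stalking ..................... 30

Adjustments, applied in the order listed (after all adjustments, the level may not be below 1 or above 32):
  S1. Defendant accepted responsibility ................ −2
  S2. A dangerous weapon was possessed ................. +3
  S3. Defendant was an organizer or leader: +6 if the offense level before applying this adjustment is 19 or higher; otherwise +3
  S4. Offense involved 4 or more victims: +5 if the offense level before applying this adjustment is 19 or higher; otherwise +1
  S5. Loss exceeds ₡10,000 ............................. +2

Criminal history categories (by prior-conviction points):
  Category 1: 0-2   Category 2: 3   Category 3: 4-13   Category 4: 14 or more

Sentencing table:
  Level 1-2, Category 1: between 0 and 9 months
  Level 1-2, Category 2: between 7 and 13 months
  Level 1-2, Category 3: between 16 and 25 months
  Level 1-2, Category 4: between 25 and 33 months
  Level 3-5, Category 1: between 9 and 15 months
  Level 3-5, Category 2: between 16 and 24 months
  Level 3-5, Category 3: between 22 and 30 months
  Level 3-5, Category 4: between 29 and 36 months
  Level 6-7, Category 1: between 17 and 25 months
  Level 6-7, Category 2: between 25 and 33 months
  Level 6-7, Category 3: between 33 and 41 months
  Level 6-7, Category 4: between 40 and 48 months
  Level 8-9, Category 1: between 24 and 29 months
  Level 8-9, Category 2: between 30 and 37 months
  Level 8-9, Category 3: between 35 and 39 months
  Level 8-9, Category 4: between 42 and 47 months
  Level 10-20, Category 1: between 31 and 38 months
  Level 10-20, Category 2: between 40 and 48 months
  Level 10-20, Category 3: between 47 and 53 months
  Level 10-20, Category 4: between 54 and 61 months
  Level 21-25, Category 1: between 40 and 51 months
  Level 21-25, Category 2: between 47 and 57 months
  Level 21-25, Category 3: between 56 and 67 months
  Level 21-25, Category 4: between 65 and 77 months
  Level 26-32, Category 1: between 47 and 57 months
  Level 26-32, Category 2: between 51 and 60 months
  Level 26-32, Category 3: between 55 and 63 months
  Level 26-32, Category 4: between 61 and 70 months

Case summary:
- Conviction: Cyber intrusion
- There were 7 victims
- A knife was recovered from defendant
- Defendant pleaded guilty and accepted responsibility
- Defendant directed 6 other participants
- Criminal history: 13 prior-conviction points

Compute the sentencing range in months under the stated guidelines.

33-41 months

Base offense level for cyber intrusion: 2.
S1 applies: 2 − 2 = 0.
S2 applies: 0 + 3 = 3.
S3 applies (level before this adjustment is 3 < 19, so +3): 3 + 3 = 6.
S4 applies (level before this adjustment is 6 < 19, so +1): 6 + 1 = 7.
S5 does not apply.
Final offense level: 7.
Criminal history: 13 prior points → Category 3 (4-13).
Level 7 falls in the 6-7 band.
Grid: Level 6-7 × Category 3 = 33-41 months.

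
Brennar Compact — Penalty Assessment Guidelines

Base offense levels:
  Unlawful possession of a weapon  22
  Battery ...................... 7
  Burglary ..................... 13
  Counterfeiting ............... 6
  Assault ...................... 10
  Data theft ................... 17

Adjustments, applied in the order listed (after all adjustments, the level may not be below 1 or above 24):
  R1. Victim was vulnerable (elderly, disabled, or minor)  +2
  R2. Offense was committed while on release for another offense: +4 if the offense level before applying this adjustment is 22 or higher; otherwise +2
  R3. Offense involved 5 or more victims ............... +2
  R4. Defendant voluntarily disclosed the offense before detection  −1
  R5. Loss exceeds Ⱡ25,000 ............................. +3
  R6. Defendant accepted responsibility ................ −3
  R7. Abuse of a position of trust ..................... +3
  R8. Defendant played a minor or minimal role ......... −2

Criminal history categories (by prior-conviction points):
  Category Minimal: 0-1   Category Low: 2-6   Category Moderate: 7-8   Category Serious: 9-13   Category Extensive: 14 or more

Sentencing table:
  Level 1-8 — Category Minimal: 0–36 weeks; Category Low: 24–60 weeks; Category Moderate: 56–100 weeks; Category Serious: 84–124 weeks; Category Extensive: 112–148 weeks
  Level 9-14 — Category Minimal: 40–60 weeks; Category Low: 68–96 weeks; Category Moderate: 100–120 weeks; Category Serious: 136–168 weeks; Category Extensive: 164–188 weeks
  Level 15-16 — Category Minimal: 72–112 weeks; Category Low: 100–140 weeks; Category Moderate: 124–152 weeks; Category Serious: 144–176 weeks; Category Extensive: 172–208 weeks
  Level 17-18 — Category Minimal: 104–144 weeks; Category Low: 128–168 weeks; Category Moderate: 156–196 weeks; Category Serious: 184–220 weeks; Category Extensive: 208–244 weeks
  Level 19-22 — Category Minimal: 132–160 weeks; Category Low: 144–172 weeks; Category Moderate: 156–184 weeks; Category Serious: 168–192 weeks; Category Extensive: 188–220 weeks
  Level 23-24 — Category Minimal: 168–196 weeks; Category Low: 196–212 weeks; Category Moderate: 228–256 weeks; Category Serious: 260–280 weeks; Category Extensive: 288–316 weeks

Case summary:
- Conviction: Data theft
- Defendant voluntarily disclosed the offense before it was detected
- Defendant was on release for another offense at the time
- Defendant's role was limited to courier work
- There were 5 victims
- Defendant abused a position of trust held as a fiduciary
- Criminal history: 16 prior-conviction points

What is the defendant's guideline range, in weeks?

Base offense level for data theft: 17.
R2 applies (level before this adjustment is 17 < 22, so +2): 17 + 2 = 19.
R3 applies: 19 + 2 = 21.
R4 applies: 21 − 1 = 20.
R7 applies: 20 + 3 = 23.
R8 applies: 23 − 2 = 21.
Final offense level: 21.
Criminal history: 16 prior points → Category Extensive (14+).
Level 21 falls in the 19-22 band.
Grid: Level 19-22 × Category Extensive = 188-220 weeks.

188-220 weeks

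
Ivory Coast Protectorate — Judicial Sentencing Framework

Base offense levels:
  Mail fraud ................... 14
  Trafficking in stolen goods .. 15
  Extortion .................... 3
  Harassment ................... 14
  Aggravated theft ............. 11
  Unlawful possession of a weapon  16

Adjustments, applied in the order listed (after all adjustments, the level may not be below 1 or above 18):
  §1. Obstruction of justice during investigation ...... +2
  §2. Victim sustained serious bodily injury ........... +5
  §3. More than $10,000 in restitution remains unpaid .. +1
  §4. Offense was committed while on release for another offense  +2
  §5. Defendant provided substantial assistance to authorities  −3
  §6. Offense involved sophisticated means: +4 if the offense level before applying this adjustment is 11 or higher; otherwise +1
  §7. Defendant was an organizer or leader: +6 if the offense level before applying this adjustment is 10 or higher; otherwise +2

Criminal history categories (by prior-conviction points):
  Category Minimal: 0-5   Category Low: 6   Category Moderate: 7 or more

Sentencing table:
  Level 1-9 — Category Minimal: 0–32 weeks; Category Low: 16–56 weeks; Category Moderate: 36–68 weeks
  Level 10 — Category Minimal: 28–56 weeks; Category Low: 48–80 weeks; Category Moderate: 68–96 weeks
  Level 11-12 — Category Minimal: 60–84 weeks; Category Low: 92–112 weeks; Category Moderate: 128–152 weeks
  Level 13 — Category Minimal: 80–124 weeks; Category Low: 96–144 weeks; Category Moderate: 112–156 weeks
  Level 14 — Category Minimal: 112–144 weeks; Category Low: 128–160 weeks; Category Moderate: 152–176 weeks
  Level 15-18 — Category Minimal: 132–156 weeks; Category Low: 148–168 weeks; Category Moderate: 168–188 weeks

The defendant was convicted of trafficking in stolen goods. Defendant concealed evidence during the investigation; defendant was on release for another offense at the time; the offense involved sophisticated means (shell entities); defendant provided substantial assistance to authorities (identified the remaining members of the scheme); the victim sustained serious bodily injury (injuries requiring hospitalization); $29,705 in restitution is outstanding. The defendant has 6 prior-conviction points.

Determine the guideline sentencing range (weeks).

Base offense level for trafficking in stolen goods: 15.
§1 applies: 15 + 2 = 17.
§2 applies: 17 + 5 = 22.
§3 applies: 22 + 1 = 23.
§4 applies: 23 + 2 = 25.
§5 applies: 25 − 3 = 22.
§6 applies (level before this adjustment is 22 ≥ 11, so +4): 22 + 4 = 26.
Level 26 exceeds the maximum of 18; capped at 18.
Final offense level: 18.
Criminal history: 6 prior points → Category Low (6).
Level 18 falls in the 15-18 band.
Grid: Level 15-18 × Category Low = 148-168 weeks.

148-168 weeks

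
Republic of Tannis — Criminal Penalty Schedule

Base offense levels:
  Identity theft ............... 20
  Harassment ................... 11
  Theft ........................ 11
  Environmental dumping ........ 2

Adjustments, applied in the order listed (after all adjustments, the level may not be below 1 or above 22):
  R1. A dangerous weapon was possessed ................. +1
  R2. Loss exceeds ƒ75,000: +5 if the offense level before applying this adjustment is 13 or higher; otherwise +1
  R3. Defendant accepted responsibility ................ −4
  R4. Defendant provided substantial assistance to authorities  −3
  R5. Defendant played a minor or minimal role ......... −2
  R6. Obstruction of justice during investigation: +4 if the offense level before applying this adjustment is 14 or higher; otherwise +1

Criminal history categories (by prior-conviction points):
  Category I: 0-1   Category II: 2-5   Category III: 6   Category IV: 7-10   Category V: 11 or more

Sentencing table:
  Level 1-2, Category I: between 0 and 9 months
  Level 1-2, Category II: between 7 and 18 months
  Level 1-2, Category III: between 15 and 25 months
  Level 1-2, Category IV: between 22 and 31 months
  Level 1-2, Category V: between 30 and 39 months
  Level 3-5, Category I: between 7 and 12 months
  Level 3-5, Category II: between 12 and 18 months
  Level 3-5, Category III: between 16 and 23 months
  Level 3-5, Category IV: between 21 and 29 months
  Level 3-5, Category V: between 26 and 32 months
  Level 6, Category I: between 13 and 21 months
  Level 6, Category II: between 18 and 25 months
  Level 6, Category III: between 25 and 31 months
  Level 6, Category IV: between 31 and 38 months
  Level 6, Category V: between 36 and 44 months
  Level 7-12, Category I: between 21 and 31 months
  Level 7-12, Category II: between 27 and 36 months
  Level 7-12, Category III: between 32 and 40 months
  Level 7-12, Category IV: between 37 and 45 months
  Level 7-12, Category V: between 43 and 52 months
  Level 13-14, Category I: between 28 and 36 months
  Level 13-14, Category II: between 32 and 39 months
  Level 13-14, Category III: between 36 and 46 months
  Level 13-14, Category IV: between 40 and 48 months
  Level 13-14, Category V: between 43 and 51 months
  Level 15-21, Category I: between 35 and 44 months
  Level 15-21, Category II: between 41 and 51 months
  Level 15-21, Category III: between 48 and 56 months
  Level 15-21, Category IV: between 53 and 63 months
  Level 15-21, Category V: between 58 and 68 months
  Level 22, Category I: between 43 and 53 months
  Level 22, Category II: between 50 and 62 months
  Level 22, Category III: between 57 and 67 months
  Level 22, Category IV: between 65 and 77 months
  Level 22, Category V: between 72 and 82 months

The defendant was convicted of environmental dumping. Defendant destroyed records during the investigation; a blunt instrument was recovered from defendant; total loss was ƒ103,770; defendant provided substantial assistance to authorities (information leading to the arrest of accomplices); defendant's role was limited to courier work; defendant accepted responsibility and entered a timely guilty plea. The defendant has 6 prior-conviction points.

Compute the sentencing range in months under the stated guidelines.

15-25 months

Base offense level for environmental dumping: 2.
R1 applies: 2 + 1 = 3.
R2 applies (level before this adjustment is 3 < 13, so +1): 3 + 1 = 4.
R3 applies: 4 − 4 = 0.
R4 applies: 0 − 3 = -3.
R5 applies: -3 − 2 = -5.
R6 applies (level before this adjustment is -5 < 14, so +1): -5 + 1 = -4.
Level -4 is below the minimum of 1; floored at 1.
Final offense level: 1.
Criminal history: 6 prior points → Category III (6).
Level 1 falls in the 1-2 band.
Grid: Level 1-2 × Category III = 15-25 months.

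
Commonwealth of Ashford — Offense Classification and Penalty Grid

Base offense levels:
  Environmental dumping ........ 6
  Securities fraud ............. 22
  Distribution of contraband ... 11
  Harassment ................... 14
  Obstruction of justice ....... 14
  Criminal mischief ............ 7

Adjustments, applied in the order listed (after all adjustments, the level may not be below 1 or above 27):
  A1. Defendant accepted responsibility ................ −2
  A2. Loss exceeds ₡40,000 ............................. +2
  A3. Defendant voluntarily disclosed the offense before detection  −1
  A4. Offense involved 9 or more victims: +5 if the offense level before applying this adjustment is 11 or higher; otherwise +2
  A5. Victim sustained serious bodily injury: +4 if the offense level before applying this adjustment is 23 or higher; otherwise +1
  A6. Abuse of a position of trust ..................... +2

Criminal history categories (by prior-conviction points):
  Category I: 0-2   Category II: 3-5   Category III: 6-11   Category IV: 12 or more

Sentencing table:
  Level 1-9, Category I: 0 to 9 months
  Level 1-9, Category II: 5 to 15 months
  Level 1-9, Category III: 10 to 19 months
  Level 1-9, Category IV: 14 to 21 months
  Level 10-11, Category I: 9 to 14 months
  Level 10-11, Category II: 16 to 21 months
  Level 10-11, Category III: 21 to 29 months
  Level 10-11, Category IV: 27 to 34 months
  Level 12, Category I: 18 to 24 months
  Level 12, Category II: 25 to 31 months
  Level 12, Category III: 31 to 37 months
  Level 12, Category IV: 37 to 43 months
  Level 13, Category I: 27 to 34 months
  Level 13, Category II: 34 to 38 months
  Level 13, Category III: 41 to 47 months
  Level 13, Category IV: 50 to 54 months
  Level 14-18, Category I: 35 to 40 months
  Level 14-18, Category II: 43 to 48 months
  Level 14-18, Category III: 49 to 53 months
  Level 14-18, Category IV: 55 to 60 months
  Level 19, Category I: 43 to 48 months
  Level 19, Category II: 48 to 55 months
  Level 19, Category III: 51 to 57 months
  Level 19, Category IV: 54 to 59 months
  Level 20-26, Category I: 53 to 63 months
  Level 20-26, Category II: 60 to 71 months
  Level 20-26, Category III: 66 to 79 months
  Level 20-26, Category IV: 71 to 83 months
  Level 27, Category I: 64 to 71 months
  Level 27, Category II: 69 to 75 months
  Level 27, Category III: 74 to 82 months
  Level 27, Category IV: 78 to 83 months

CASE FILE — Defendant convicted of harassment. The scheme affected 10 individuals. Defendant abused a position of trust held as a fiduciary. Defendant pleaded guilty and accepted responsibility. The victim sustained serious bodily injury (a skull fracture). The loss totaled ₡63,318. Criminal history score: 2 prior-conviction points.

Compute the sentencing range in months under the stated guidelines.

Base offense level for harassment: 14.
A1 applies: 14 − 2 = 12.
A2 applies: 12 + 2 = 14.
A4 applies (level before this adjustment is 14 ≥ 11, so +5): 14 + 5 = 19.
A5 applies (level before this adjustment is 19 < 23, so +1): 19 + 1 = 20.
A6 applies: 20 + 2 = 22.
Final offense level: 22.
Criminal history: 2 prior points → Category I (0-2).
Level 22 falls in the 20-26 band.
Grid: Level 20-26 × Category I = 53-63 months.

53-63 months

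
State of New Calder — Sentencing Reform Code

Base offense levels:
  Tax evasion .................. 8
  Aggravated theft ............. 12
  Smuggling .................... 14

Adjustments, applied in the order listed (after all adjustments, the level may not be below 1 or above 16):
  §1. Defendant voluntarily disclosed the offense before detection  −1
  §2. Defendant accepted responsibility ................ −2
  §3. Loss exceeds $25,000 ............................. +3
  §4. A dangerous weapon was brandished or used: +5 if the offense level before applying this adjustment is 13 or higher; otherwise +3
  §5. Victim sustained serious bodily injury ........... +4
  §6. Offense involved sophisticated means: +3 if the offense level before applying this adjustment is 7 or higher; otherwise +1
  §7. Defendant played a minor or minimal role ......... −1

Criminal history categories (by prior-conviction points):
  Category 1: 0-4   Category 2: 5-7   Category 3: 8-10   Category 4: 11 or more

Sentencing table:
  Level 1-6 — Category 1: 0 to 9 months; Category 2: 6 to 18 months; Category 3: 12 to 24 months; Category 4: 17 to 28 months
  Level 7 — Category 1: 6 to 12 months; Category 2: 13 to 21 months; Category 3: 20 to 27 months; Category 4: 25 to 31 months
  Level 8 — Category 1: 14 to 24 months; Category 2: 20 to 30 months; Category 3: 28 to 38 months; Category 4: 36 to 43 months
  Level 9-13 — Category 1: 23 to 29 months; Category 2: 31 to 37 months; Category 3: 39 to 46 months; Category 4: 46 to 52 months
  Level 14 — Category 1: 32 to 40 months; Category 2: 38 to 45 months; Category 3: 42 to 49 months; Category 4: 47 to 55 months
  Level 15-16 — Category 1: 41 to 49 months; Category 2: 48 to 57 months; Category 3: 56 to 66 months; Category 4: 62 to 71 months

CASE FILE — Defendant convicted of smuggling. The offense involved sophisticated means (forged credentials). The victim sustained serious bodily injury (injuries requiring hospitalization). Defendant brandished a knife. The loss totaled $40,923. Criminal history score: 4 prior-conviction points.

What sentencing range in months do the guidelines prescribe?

Base offense level for smuggling: 14.
§1 does not apply.
§3 applies: 14 + 3 = 17.
§4 applies (level before this adjustment is 17 ≥ 13, so +5): 17 + 5 = 22.
§5 applies: 22 + 4 = 26.
§6 applies (level before this adjustment is 26 ≥ 7, so +3): 26 + 3 = 29.
Level 29 exceeds the maximum of 16; capped at 16.
Final offense level: 16.
Criminal history: 4 prior points → Category 1 (0-4).
Level 16 falls in the 15-16 band.
Grid: Level 15-16 × Category 1 = 41-49 months.

41-49 months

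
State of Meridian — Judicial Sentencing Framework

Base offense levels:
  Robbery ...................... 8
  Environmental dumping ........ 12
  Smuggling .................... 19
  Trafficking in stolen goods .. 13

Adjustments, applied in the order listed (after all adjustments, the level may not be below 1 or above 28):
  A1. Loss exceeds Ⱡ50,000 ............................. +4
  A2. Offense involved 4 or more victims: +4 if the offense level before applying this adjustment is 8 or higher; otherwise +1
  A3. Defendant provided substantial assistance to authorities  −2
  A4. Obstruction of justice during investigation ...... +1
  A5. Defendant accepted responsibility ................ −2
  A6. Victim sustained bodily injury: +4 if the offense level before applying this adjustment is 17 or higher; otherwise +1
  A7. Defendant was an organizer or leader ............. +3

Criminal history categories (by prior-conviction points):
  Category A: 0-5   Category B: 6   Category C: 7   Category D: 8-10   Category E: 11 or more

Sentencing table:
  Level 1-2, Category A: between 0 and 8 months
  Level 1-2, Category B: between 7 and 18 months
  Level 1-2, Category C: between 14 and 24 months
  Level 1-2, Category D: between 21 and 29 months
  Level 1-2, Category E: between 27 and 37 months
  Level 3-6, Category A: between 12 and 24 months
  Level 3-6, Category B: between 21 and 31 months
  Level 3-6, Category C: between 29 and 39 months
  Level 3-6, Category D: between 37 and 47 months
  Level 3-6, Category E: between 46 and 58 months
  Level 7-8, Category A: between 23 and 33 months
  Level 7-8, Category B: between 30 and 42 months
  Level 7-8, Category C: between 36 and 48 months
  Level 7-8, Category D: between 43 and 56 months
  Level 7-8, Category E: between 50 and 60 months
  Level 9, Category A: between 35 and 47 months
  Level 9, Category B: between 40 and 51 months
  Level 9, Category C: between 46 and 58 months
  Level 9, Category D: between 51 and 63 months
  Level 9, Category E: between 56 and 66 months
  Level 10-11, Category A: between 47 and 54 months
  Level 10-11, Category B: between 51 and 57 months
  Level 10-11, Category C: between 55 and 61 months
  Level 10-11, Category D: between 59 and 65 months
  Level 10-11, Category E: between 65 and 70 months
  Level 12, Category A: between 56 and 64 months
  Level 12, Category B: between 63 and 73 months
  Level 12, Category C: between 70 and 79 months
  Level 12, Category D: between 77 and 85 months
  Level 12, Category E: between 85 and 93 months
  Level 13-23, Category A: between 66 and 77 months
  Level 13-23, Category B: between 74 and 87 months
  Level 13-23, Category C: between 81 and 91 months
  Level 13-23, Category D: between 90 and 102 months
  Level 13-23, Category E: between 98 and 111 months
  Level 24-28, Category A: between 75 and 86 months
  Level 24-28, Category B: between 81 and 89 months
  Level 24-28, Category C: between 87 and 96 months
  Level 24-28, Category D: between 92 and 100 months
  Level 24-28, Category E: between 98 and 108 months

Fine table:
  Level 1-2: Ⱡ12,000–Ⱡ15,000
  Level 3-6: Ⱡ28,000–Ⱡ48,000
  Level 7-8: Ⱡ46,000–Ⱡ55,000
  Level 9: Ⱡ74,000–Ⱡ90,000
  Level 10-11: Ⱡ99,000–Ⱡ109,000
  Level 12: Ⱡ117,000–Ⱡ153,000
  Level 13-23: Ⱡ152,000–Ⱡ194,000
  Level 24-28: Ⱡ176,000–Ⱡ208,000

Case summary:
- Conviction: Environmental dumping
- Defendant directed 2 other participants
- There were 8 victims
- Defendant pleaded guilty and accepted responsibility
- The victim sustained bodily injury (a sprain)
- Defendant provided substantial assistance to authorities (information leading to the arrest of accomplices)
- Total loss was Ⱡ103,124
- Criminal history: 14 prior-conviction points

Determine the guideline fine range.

Ⱡ152,000–Ⱡ194,000

Base offense level for environmental dumping: 12.
A1 applies: 12 + 4 = 16.
A2 applies (level before this adjustment is 16 ≥ 8, so +4): 16 + 4 = 20.
A3 applies: 20 − 2 = 18.
A5 applies: 18 − 2 = 16.
A6 applies (level before this adjustment is 16 < 17, so +1): 16 + 1 = 17.
A7 applies: 17 + 3 = 20.
Final offense level: 20.
Level 20 falls in the 13-23 band.
Fine table: Level 13-23 → Ⱡ152,000–Ⱡ194,000.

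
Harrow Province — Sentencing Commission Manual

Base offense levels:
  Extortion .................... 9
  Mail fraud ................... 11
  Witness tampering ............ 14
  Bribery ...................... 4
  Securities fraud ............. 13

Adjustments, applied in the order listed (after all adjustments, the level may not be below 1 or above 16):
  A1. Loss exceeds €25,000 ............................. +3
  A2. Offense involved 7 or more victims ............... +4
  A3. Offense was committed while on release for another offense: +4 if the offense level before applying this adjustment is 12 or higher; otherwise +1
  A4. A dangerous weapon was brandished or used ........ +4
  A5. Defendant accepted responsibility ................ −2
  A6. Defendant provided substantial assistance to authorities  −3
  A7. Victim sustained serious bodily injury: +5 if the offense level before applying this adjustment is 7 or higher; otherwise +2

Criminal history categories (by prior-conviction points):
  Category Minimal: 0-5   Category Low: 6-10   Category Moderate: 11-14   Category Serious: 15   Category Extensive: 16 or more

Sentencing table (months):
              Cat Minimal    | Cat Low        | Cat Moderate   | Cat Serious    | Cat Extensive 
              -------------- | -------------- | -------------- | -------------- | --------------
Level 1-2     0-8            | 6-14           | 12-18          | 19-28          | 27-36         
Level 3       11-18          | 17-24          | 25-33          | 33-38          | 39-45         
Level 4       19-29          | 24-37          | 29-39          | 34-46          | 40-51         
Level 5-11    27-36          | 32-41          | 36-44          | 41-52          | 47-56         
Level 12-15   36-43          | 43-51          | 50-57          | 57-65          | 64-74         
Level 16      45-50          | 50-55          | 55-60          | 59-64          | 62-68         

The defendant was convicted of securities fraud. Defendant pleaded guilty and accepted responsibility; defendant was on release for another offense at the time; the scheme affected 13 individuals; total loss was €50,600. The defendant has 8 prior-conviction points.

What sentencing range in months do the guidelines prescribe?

Base offense level for securities fraud: 13.
A1 applies: 13 + 3 = 16.
A2 applies: 16 + 4 = 20.
A3 applies (level before this adjustment is 20 ≥ 12, so +4): 20 + 4 = 24.
A5 applies: 24 − 2 = 22.
A6 does not apply.
A7 does not apply.
Level 22 exceeds the maximum of 16; capped at 16.
Final offense level: 16.
Criminal history: 8 prior points → Category Low (6-10).
Level 16 falls in the 16 band.
Grid: Level 16 × Category Low = 50-55 months.

50-55 months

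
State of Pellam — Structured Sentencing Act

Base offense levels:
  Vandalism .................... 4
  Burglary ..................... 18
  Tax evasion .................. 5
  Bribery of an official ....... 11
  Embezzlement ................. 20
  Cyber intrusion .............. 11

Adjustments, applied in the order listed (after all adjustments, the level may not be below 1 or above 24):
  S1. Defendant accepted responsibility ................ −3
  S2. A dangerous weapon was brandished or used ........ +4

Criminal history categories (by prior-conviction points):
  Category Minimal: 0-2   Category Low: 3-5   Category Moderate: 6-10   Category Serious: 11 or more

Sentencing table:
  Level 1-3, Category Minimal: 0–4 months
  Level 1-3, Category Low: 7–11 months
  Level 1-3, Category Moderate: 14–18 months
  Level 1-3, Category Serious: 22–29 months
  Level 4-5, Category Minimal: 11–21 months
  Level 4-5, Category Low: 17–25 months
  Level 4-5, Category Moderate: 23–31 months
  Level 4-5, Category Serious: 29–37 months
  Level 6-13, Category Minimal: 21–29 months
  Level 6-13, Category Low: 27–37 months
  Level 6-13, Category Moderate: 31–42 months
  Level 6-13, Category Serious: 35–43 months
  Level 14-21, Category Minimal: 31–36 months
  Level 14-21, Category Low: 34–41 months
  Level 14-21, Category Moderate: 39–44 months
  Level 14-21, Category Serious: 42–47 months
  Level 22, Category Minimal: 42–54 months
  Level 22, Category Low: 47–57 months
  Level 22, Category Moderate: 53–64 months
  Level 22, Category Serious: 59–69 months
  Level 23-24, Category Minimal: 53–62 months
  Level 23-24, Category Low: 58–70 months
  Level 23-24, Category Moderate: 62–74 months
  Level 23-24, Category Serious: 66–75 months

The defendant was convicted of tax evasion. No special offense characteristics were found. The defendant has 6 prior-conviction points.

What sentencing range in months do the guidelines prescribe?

23-31 months

Base offense level for tax evasion: 5.
Final offense level: 5.
Criminal history: 6 prior points → Category Moderate (6-10).
Level 5 falls in the 4-5 band.
Grid: Level 4-5 × Category Moderate = 23-31 months.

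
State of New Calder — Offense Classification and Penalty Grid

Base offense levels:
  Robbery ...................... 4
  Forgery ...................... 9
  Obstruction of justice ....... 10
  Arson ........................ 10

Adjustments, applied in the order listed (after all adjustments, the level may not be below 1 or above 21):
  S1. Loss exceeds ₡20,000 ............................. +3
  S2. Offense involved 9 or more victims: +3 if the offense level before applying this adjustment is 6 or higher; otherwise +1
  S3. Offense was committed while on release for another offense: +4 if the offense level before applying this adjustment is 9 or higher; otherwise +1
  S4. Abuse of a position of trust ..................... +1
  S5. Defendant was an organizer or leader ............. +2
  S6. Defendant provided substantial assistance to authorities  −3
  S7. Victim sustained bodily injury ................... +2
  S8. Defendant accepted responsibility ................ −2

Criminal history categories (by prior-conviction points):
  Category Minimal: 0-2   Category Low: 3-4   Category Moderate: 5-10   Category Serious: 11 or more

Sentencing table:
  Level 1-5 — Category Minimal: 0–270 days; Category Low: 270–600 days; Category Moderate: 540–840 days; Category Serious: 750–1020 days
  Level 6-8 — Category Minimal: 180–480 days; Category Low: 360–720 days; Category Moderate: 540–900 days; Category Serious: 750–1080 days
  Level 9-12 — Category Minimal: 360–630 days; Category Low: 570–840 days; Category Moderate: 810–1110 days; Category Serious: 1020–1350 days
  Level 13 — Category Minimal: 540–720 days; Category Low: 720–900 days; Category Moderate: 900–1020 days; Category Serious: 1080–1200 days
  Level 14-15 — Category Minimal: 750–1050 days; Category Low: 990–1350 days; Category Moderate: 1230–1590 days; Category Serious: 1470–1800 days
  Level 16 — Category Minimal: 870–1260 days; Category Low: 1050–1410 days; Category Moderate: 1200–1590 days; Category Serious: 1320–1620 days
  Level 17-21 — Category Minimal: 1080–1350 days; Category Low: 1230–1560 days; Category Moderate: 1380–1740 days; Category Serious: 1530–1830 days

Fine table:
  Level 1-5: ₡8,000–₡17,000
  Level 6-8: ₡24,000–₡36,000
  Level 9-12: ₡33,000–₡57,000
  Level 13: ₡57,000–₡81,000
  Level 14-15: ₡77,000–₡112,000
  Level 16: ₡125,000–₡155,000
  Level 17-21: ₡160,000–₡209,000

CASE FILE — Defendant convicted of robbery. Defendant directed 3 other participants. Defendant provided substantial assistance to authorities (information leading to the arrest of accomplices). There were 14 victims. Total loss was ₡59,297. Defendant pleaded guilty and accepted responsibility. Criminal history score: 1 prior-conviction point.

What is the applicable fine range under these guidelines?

₡24,000–₡36,000

Base offense level for robbery: 4.
S1 applies: 4 + 3 = 7.
S2 applies (level before this adjustment is 7 ≥ 6, so +3): 7 + 3 = 10.
S5 applies: 10 + 2 = 12.
S6 applies: 12 − 3 = 9.
S8 applies: 9 − 2 = 7.
Final offense level: 7.
Level 7 falls in the 6-8 band.
Fine table: Level 6-8 → ₡24,000–₡36,000.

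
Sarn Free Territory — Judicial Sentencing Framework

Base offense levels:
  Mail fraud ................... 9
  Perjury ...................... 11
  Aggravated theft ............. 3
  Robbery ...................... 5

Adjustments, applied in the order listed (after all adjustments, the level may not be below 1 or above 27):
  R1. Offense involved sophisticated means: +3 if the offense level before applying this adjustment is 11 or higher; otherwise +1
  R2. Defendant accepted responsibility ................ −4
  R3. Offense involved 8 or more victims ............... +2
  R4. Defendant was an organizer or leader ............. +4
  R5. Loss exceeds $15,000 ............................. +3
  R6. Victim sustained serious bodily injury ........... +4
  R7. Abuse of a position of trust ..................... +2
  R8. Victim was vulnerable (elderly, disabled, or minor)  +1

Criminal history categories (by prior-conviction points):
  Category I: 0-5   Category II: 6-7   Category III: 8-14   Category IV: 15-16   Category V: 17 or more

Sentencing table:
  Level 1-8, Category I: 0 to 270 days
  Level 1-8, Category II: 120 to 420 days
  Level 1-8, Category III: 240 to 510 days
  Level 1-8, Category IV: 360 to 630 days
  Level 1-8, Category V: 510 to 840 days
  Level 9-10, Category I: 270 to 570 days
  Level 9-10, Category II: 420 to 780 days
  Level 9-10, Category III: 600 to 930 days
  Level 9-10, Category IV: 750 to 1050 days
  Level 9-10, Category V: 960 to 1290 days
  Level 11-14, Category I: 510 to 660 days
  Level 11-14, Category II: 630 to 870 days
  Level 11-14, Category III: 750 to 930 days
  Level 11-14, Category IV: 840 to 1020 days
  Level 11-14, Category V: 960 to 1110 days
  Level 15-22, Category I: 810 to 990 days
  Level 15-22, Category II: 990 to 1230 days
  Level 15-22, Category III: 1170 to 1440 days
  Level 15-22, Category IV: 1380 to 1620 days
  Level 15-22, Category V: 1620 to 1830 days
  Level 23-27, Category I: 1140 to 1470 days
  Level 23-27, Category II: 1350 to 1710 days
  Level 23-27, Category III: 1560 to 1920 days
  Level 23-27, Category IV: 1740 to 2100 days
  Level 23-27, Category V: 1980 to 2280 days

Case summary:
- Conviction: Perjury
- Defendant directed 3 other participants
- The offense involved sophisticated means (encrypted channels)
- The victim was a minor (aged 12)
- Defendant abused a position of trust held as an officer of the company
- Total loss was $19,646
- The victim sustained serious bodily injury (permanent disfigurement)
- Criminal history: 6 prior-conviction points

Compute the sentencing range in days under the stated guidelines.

1350-1710 days

Base offense level for perjury: 11.
R1 applies (level before this adjustment is 11 ≥ 11, so +3): 11 + 3 = 14.
R2 does not apply.
R4 applies: 14 + 4 = 18.
R5 applies: 18 + 3 = 21.
R6 applies: 21 + 4 = 25.
R7 applies: 25 + 2 = 27.
R8 applies: 27 + 1 = 28.
Level 28 exceeds the maximum of 27; capped at 27.
Final offense level: 27.
Criminal history: 6 prior points → Category II (6-7).
Level 27 falls in the 23-27 band.
Grid: Level 23-27 × Category II = 1350-1710 days.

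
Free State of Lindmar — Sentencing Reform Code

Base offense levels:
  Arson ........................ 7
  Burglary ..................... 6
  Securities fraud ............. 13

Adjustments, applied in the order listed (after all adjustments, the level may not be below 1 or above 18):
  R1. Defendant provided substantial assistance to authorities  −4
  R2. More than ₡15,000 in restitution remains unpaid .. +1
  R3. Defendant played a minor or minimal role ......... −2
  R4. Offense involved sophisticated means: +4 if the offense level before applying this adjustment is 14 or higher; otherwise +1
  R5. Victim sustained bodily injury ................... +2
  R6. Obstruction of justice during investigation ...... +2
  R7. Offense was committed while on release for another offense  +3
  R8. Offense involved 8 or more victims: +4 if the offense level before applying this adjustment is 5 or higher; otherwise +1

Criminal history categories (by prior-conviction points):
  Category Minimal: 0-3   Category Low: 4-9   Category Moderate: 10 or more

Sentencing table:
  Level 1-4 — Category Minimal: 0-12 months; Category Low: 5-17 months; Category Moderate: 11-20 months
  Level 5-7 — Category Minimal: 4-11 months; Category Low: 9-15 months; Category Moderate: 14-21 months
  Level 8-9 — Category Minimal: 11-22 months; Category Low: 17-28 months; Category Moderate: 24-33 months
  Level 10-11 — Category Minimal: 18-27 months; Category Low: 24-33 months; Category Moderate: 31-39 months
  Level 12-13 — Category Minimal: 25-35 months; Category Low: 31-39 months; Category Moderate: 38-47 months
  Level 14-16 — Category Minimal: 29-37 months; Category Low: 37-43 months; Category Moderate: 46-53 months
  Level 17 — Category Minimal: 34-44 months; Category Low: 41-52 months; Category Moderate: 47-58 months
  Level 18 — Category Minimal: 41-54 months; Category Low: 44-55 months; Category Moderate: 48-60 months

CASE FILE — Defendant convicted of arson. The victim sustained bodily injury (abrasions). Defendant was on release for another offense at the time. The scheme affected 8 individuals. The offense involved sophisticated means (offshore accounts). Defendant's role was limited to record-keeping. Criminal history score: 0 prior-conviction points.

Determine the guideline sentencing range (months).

29-37 months

Base offense level for arson: 7.
R2 does not apply.
R3 applies: 7 − 2 = 5.
R4 applies (level before this adjustment is 5 < 14, so +1): 5 + 1 = 6.
R5 applies: 6 + 2 = 8.
R7 applies: 8 + 3 = 11.
R8 applies (level before this adjustment is 11 ≥ 5, so +4): 11 + 4 = 15.
Final offense level: 15.
Criminal history: 0 prior points → Category Minimal (0-3).
Level 15 falls in the 14-16 band.
Grid: Level 14-16 × Category Minimal = 29-37 months.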